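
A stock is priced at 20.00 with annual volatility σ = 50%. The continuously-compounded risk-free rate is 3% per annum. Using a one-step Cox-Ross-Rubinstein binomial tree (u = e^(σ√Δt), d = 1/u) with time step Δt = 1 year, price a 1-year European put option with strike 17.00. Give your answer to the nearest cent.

2.80

CRR parameters: u = e^(σ√Δt) = e^(0.5·√1) = 1.6487, d = 1/u = 0.6065
Per-period rate: rΔt = 0.03·1 = 0.03, so R = e^0.03 = 1.0305
Risk-neutral probability p = (e^0.03 − 0.6065)/(1.6487 − 0.6065) = 0.4239/1.0422 = 0.4068
Terminal stock prices: S_u = 32.97, S_d = 12.13
Terminal payoffs (K − S): max(-15.97, 0) = 0, max(4.869, 0) = 4.869
Node 0 (S = 20): V_0 = e^(−0.03)·[0.4068·0.0000 + 0.5932·4.8694] = 2.8033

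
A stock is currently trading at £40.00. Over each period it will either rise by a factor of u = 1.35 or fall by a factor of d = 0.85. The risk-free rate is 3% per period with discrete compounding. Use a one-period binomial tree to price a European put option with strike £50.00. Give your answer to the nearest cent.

Risk-neutral probability p = (1 + 0.03 − 0.85)/(1.35 − 0.85) = 0.1800/0.5000 = 0.3600
Terminal stock prices: S_u = 54, S_d = 34
Terminal payoffs (K − S): max(-4, 0) = 0, max(16, 0) = 16
Node 0 (S = 40): V_0 = 1/1.03·[0.3600·0.0000 + 0.6400·16.0000] = 9.9417

£9.94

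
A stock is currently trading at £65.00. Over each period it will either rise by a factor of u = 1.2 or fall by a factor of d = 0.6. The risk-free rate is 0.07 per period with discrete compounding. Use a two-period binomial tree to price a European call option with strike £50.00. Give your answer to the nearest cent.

£23.37

Risk-neutral probability p = (1 + 0.07 − 0.6)/(1.2 − 0.6) = 0.4700/0.6000 = 0.7833
Terminal stock prices: S_uu = 93.6, S_ud = 46.8, S_dd = 23.4
Terminal payoffs (S − K): max(43.6, 0) = 43.6, max(-3.2, 0) = 0, max(-26.6, 0) = 0
Node u (S = 78): V_u = 1/1.07·[0.7833·43.6000 + 0.2167·0.0000] = 31.9190
Node d (S = 39): V_d = 1/1.07·[0.7833·0.0000 + 0.2167·0.0000] = 0.0000
Node 0 (S = 65): V_0 = 1/1.07·[0.7833·31.9190 + 0.2167·0.0000] = 23.3675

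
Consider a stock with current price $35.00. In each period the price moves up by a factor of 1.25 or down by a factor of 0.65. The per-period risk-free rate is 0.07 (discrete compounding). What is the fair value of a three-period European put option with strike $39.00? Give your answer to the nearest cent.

Risk-neutral probability p = (1 + 0.07 − 0.65)/(1.25 − 0.65) = 0.4200/0.6000 = 0.7000
Terminal stock prices: S_uuu = 68.36, S_uud = 35.55, S_udd = 18.48, S_ddd = 9.612
Terminal payoffs (K − S): max(-29.36, 0) = 0, max(3.453, 0) = 3.453, max(20.52, 0) = 20.52, max(29.39, 0) = 29.39
Node uu (S = 54.69): V_uu = 1/1.07·[0.7000·0.0000 + 0.3000·3.4531] = 0.9682
Node ud (S = 28.44): V_ud = 1/1.07·[0.7000·3.4531 + 0.3000·20.5156] = 8.0111
Node dd (S = 14.79): V_dd = 1/1.07·[0.7000·20.5156 + 0.3000·29.3881] = 21.6611
Node u (S = 43.75): V_u = 1/1.07·[0.7000·0.9682 + 0.3000·8.0111] = 2.8795
Node d (S = 22.75): V_d = 1/1.07·[0.7000·8.0111 + 0.3000·21.6611] = 11.3141
Node 0 (S = 35): V_0 = 1/1.07·[0.7000·2.8795 + 0.3000·11.3141] = 5.0560

$5.06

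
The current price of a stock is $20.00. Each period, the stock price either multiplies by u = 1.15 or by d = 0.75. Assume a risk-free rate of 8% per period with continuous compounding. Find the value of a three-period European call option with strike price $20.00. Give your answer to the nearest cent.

$4.74

Risk-neutral probability p = (e^0.08 − 0.75)/(1.15 − 0.75) = 0.3333/0.4000 = 0.8332
Terminal stock prices: S_uuu = 30.42, S_uud = 19.84, S_udd = 12.94, S_ddd = 8.438
Terminal payoffs (S − K): max(10.42, 0) = 10.42, max(-0.1625, 0) = 0, max(-7.062, 0) = 0, max(-11.56, 0) = 0
Node uu (S = 26.45): V_uu = e^(−0.08)·[0.8332·10.4175 + 0.1668·0.0000] = 8.0127
Node ud (S = 17.25): V_ud = e^(−0.08)·[0.8332·0.0000 + 0.1668·0.0000] = 0.0000
Node dd (S = 11.25): V_dd = e^(−0.08)·[0.8332·0.0000 + 0.1668·0.0000] = 0.0000
Node u (S = 23): V_u = e^(−0.08)·[0.8332·8.0127 + 0.1668·0.0000] = 6.1630
Node d (S = 15): V_d = e^(−0.08)·[0.8332·0.0000 + 0.1668·0.0000] = 0.0000
Node 0 (S = 20): V_0 = e^(−0.08)·[0.8332·6.1630 + 0.1668·0.0000] = 4.7403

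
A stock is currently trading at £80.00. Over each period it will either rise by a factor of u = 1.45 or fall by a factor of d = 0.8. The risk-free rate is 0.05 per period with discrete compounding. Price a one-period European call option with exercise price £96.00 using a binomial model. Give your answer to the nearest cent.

£7.33

Risk-neutral probability p = (1 + 0.05 − 0.8)/(1.45 − 0.8) = 0.2500/0.6500 = 0.3846
Terminal stock prices: S_u = 116, S_d = 64
Terminal payoffs (S − K): max(20, 0) = 20, max(-32, 0) = 0
Node 0 (S = 80): V_0 = 1/1.05·[0.3846·20.0000 + 0.6154·0.0000] = 7.3260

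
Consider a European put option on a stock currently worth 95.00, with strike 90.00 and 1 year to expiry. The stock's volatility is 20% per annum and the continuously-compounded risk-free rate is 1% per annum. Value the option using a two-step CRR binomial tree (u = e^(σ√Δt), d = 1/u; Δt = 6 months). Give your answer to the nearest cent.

4.88

CRR parameters: u = e^(σ√Δt) = e^(0.2·√0.5) = 1.1519, d = 1/u = 0.8681
Per-period rate: rΔt = 0.01·0.5 = 0.005, so R = e^0.005 = 1.0050
Risk-neutral probability p = (e^0.005 − 0.8681)/(1.1519 − 0.8681) = 0.1369/0.2838 = 0.4824
Terminal stock prices: S_uu = 126.1, S_ud = 95, S_dd = 71.6
Terminal payoffs (K − S): max(-36.06, 0) = 0, max(-5, 0) = 0, max(18.4, 0) = 18.4
Node u (S = 109.4): V_u = e^(−0.005)·[0.4824·0.0000 + 0.5176·0.0000] = 0.0000
Node d (S = 82.47): V_d = e^(−0.005)·[0.4824·0.0000 + 0.5176·18.4044] = 9.4792
Node 0 (S = 95): V_0 = e^(−0.005)·[0.4824·0.0000 + 0.5176·9.4792] = 4.8823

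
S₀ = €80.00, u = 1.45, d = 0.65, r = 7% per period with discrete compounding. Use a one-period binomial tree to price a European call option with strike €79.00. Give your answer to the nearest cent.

€18.15

Risk-neutral probability p = (1 + 0.07 − 0.65)/(1.45 − 0.65) = 0.4200/0.8000 = 0.5250
Terminal stock prices: S_u = 116, S_d = 52
Terminal payoffs (S − K): max(37, 0) = 37, max(-27, 0) = 0
Node 0 (S = 80): V_0 = 1/1.07·[0.5250·37.0000 + 0.4750·0.0000] = 18.1542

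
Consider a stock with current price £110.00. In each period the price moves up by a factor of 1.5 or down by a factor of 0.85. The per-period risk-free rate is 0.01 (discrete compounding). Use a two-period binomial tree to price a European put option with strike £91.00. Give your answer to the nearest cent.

£6.42

Risk-neutral probability p = (1 + 0.01 − 0.85)/(1.5 − 0.85) = 0.1600/0.6500 = 0.2462
Terminal stock prices: S_uu = 247.5, S_ud = 140.2, S_dd = 79.47
Terminal payoffs (K − S): max(-156.5, 0) = 0, max(-49.25, 0) = 0, max(11.53, 0) = 11.53
Node u (S = 165): V_u = 1/1.01·[0.2462·0.0000 + 0.7538·0.0000] = 0.0000
Node d (S = 93.5): V_d = 1/1.01·[0.2462·0.0000 + 0.7538·11.5250] = 8.6021
Node 0 (S = 110): V_0 = 1/1.01·[0.2462·0.0000 + 0.7538·8.6021] = 6.4204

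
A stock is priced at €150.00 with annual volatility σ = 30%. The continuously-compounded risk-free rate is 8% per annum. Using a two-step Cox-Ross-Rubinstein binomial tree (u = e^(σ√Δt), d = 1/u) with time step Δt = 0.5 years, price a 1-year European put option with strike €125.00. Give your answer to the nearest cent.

CRR parameters: u = e^(σ√Δt) = e^(0.3·√0.5) = 1.2363, d = 1/u = 0.8089
Per-period rate: rΔt = 0.08·0.5 = 0.04, so R = e^0.04 = 1.0408
Risk-neutral probability p = (e^0.04 − 0.8089)/(1.2363 − 0.8089) = 0.2320/0.4275 = 0.5426
Terminal stock prices: S_uu = 229.3, S_ud = 150, S_dd = 98.14
Terminal payoffs (K − S): max(-104.3, 0) = 0, max(-25, 0) = 0, max(26.86, 0) = 26.86
Node u (S = 185.4): V_u = e^(−0.04)·[0.5426·0.0000 + 0.4574·0.0000] = 0.0000
Node d (S = 121.3): V_d = e^(−0.04)·[0.5426·0.0000 + 0.4574·26.8623] = 11.8040
Node 0 (S = 150): V_0 = e^(−0.04)·[0.5426·0.0000 + 0.4574·11.8040] = 5.1870

€5.19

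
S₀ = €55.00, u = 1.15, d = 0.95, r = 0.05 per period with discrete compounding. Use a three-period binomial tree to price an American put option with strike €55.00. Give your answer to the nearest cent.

€1.31

Risk-neutral probability p = (1 + 0.05 − 0.95)/(1.15 − 0.95) = 0.1000/0.2000 = 0.5000
Terminal stock prices: S_uuu = 83.65, S_uud = 69.1, S_udd = 57.08, S_ddd = 47.16
Terminal payoffs (K − S): max(-28.65, 0) = 0, max(-14.1, 0) = 0, max(-2.083, 0) = 0, max(7.844, 0) = 7.844
Node uu (S = 72.74): continuation = 1/1.05·[0.5000·0.0000 + 0.5000·0.0000] = 0.0000; exercise value = 0.0000 ≤ continuation, so V_uu = 0.0000
Node ud (S = 60.09): continuation = 1/1.05·[0.5000·0.0000 + 0.5000·0.0000] = 0.0000; exercise value = 0.0000 ≤ continuation, so V_ud = 0.0000
Node dd (S = 49.64): continuation = 1/1.05·[0.5000·0.0000 + 0.5000·7.8444] = 3.7354; exercise value = 5.3625 > continuation, so V_dd = 5.3625 (exercise)
Node u (S = 63.25): continuation = 1/1.05·[0.5000·0.0000 + 0.5000·0.0000] = 0.0000; exercise value = 0.0000 ≤ continuation, so V_u = 0.0000
Node d (S = 52.25): continuation = 1/1.05·[0.5000·0.0000 + 0.5000·5.3625] = 2.5536; exercise value = 2.7500 > continuation, so V_d = 2.7500 (exercise)
Node 0 (S = 55): continuation = 1/1.05·[0.5000·0.0000 + 0.5000·2.7500] = 1.3095; exercise value = 0.0000 ≤ continuation, so V_0 = 1.3095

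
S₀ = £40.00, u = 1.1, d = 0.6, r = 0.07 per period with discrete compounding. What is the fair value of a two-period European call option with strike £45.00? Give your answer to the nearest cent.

£2.62

Risk-neutral probability p = (1 + 0.07 − 0.6)/(1.1 − 0.6) = 0.4700/0.5000 = 0.9400
Terminal stock prices: S_uu = 48.4, S_ud = 26.4, S_dd = 14.4
Terminal payoffs (S − K): max(3.4, 0) = 3.4, max(-18.6, 0) = 0, max(-30.6, 0) = 0
Node u (S = 44): V_u = 1/1.07·[0.9400·3.4000 + 0.0600·0.0000] = 2.9869
Node d (S = 24): V_d = 1/1.07·[0.9400·0.0000 + 0.0600·0.0000] = 0.0000
Node 0 (S = 40): V_0 = 1/1.07·[0.9400·2.9869 + 0.0600·0.0000] = 2.6240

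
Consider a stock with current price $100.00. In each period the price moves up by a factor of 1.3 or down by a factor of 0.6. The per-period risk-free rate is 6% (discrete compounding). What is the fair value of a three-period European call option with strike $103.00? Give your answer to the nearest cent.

$27.81

Risk-neutral probability p = (1 + 0.06 − 0.6)/(1.3 − 0.6) = 0.4600/0.7000 = 0.6571
Terminal stock prices: S_uuu = 219.7, S_uud = 101.4, S_udd = 46.8, S_ddd = 21.6
Terminal payoffs (S − K): max(116.7, 0) = 116.7, max(-1.6, 0) = 0, max(-56.2, 0) = 0, max(-81.4, 0) = 0
Node uu (S = 169): V_uu = 1/1.06·[0.6571·116.7000 + 0.3429·0.0000] = 72.3477
Node ud (S = 78): V_ud = 1/1.06·[0.6571·0.0000 + 0.3429·0.0000] = 0.0000
Node dd (S = 36): V_dd = 1/1.06·[0.6571·0.0000 + 0.3429·0.0000] = 0.0000
Node u (S = 130): V_u = 1/1.06·[0.6571·72.3477 + 0.3429·0.0000] = 44.8517
Node d (S = 60): V_d = 1/1.06·[0.6571·0.0000 + 0.3429·0.0000] = 0.0000
Node 0 (S = 100): V_0 = 1/1.06·[0.6571·44.8517 + 0.3429·0.0000] = 27.8056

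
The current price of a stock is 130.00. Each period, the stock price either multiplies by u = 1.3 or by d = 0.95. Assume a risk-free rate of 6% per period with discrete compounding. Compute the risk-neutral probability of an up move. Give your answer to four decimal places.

Risk-neutral probability p = (1 + 0.06 − 0.95)/(1.3 − 0.95) = 0.1100/0.3500 = 0.3143

p = 0.3143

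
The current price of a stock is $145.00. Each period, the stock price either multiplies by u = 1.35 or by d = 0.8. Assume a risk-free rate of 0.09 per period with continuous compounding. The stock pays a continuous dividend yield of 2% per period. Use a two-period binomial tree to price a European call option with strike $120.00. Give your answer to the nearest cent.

Per-period risk-free factor R = e^0.09 = 1.0942; dividend-adjusted growth = e^(0.09−0.02) = 1.0725.
Risk-neutral probability p = (1.0725 − 0.8)/(1.35 − 0.8) = 0.2725/0.5500 = 0.4955
Terminal stock prices: S_uu = 264.3, S_ud = 156.6, S_dd = 92.8
Terminal payoffs (S − K): max(144.3, 0) = 144.3, max(36.6, 0) = 36.6, max(-27.2, 0) = 0
Node u (S = 195.8): V_u = e^(−0.09)·[0.4955·144.2625 + 0.5045·36.6000] = 82.2021
Node d (S = 116): V_d = e^(−0.09)·[0.4955·36.6000 + 0.5045·0.0000] = 16.5734
Node 0 (S = 145): V_0 = e^(−0.09)·[0.4955·82.2021 + 0.5045·16.5734] = 44.8653

$44.87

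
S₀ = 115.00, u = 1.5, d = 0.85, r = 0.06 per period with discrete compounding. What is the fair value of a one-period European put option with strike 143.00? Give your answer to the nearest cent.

Risk-neutral probability p = (1 + 0.06 − 0.85)/(1.5 − 0.85) = 0.2100/0.6500 = 0.3231
Terminal stock prices: S_u = 172.5, S_d = 97.75
Terminal payoffs (K − S): max(-29.5, 0) = 0, max(45.25, 0) = 45.25
Node 0 (S = 115): V_0 = 1/1.06·[0.3231·0.0000 + 0.6769·45.2500] = 28.8970

28.90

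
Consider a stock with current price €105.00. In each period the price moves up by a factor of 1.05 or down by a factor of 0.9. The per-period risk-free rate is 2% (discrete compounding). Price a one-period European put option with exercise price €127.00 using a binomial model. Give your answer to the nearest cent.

Risk-neutral probability p = (1 + 0.02 − 0.9)/(1.05 − 0.9) = 0.1200/0.1500 = 0.8000
Terminal stock prices: S_u = 110.2, S_d = 94.5
Terminal payoffs (K − S): max(16.75, 0) = 16.75, max(32.5, 0) = 32.5
Node 0 (S = 105): V_0 = 1/1.02·[0.8000·16.7500 + 0.2000·32.5000] = 19.5098

€19.51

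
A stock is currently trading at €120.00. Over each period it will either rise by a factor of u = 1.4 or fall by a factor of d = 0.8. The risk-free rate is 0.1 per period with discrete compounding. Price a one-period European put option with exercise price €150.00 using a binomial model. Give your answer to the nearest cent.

€24.55

Risk-neutral probability p = (1 + 0.1 − 0.8)/(1.4 − 0.8) = 0.3000/0.6000 = 0.5000
Terminal stock prices: S_u = 168, S_d = 96
Terminal payoffs (K − S): max(-18, 0) = 0, max(54, 0) = 54
Node 0 (S = 120): V_0 = 1/1.1·[0.5000·0.0000 + 0.5000·54.0000] = 24.5455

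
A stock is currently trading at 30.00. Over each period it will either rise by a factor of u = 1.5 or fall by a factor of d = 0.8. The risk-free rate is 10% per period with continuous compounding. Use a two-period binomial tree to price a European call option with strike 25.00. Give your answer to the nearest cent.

11.04

Risk-neutral probability p = (e^0.1 − 0.8)/(1.5 − 0.8) = 0.3052/0.7000 = 0.4360
Terminal stock prices: S_uu = 67.5, S_ud = 36, S_dd = 19.2
Terminal payoffs (S − K): max(42.5, 0) = 42.5, max(11, 0) = 11, max(-5.8, 0) = 0
Node u (S = 45): V_u = e^(−0.1)·[0.4360·42.5000 + 0.5640·11.0000] = 22.3791
Node d (S = 24): V_d = e^(−0.1)·[0.4360·11.0000 + 0.5640·0.0000] = 4.3392
Node 0 (S = 30): V_0 = e^(−0.1)·[0.4360·22.3791 + 0.5640·4.3392] = 11.0425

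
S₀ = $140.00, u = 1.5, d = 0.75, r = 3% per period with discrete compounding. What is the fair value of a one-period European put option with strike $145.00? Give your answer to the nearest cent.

$24.34

Risk-neutral probability p = (1 + 0.03 − 0.75)/(1.5 − 0.75) = 0.2800/0.7500 = 0.3733
Terminal stock prices: S_u = 210, S_d = 105
Terminal payoffs (K − S): max(-65, 0) = 0, max(40, 0) = 40
Node 0 (S = 140): V_0 = 1/1.03·[0.3733·0.0000 + 0.6267·40.0000] = 24.3366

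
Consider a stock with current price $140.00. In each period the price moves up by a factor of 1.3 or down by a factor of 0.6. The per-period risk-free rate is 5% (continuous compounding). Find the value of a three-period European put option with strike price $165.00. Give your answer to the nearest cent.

$34.90

Risk-neutral probability p = (e^0.05 − 0.6)/(1.3 − 0.6) = 0.4513/0.7000 = 0.6447
Terminal stock prices: S_uuu = 307.6, S_uud = 142, S_udd = 65.52, S_ddd = 30.24
Terminal payoffs (K − S): max(-142.6, 0) = 0, max(23.04, 0) = 23.04, max(99.48, 0) = 99.48, max(134.8, 0) = 134.8
Node uu (S = 236.6): V_uu = e^(−0.05)·[0.6447·0.0000 + 0.3553·23.0400] = 7.7875
Node ud (S = 109.2): V_ud = e^(−0.05)·[0.6447·23.0400 + 0.3553·99.4800] = 47.7529
Node dd (S = 50.4): V_dd = e^(−0.05)·[0.6447·99.4800 + 0.3553·134.7600] = 106.5529
Node u (S = 182): V_u = e^(−0.05)·[0.6447·7.7875 + 0.3553·47.7529] = 20.9159
Node d (S = 84): V_d = e^(−0.05)·[0.6447·47.7529 + 0.3553·106.5529] = 65.2982
Node 0 (S = 140): V_0 = e^(−0.05)·[0.6447·20.9159 + 0.3553·65.2982] = 34.8969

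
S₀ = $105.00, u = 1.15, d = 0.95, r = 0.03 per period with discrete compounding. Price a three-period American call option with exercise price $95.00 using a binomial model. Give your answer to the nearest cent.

Risk-neutral probability p = (1 + 0.03 − 0.95)/(1.15 − 0.95) = 0.0800/0.2000 = 0.4000
Terminal stock prices: S_uuu = 159.7, S_uud = 131.9, S_udd = 109, S_ddd = 90.02
Terminal payoffs (S − K): max(64.69, 0) = 64.69, max(36.92, 0) = 36.92, max(13.98, 0) = 13.98, max(-4.976, 0) = 0
Node uu (S = 138.9): continuation = 1/1.03·[0.4000·64.6919 + 0.6000·36.9194] = 46.6295; exercise value = 43.8625 ≤ continuation, so V_uu = 46.6295
Node ud (S = 114.7): continuation = 1/1.03·[0.4000·36.9194 + 0.6000·13.9769] = 22.4795; exercise value = 19.7125 ≤ continuation, so V_ud = 22.4795
Node dd (S = 94.76): continuation = 1/1.03·[0.4000·13.9769 + 0.6000·0.0000] = 5.4279; exercise value = 0.0000 ≤ continuation, so V_dd = 5.4279
Node u (S = 120.7): continuation = 1/1.03·[0.4000·46.6295 + 0.6000·22.4795] = 31.2034; exercise value = 25.7500 ≤ continuation, so V_u = 31.2034
Node d (S = 99.75): continuation = 1/1.03·[0.4000·22.4795 + 0.6000·5.4279] = 11.8918; exercise value = 4.7500 ≤ continuation, so V_d = 11.8918
Node 0 (S = 105): continuation = 1/1.03·[0.4000·31.2034 + 0.6000·11.8918] = 19.0451; exercise value = 10.0000 ≤ continuation, so V_0 = 19.0451

$19.05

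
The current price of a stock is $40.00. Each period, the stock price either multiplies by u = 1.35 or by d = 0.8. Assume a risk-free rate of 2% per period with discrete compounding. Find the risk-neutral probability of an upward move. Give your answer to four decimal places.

p = 0.4000

Risk-neutral probability p = (1 + 0.02 − 0.8)/(1.35 − 0.8) = 0.2200/0.5500 = 0.4000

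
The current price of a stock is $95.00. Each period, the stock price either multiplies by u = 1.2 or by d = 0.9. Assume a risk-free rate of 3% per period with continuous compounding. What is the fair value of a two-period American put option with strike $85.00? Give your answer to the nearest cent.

Risk-neutral probability p = (e^0.03 − 0.9)/(1.2 − 0.9) = 0.1305/0.3000 = 0.4348
Terminal stock prices: S_uu = 136.8, S_ud = 102.6, S_dd = 76.95
Terminal payoffs (K − S): max(-51.8, 0) = 0, max(-17.6, 0) = 0, max(8.05, 0) = 8.05
Node u (S = 114): continuation = e^(−0.03)·[0.4348·0.0000 + 0.5652·0.0000] = 0.0000; exercise value = 0.0000 ≤ continuation, so V_u = 0.0000
Node d (S = 85.5): continuation = e^(−0.03)·[0.4348·0.0000 + 0.5652·8.0500] = 4.4150; exercise value = 0.0000 ≤ continuation, so V_d = 4.4150
Node 0 (S = 95): continuation = e^(−0.03)·[0.4348·0.0000 + 0.5652·4.4150] = 2.4214; exercise value = 0.0000 ≤ continuation, so V_0 = 2.4214

$2.42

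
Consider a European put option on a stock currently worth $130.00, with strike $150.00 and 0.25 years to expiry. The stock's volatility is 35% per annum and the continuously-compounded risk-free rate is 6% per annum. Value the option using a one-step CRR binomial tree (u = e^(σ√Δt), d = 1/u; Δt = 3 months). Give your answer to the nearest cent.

$20.16

CRR parameters: u = e^(σ√Δt) = e^(0.35·√0.25) = 1.1912, d = 1/u = 0.8395
Per-period rate: rΔt = 0.06·0.25 = 0.015, so R = e^0.015 = 1.0151
Risk-neutral probability p = (e^0.015 − 0.8395)/(1.1912 − 0.8395) = 0.1757/0.3518 = 0.4993
Terminal stock prices: S_u = 154.9, S_d = 109.1
Terminal payoffs (K − S): max(-4.862, 0) = 0, max(40.87, 0) = 40.87
Node 0 (S = 130): V_0 = e^(−0.015)·[0.4993·0.0000 + 0.5007·40.8706] = 20.1584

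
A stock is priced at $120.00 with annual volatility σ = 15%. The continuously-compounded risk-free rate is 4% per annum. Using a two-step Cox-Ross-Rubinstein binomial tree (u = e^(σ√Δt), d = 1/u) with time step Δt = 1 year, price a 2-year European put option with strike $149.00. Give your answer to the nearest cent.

CRR parameters: u = e^(σ√Δt) = e^(0.15·√1) = 1.1618, d = 1/u = 0.8607
Per-period rate: rΔt = 0.04·1 = 0.04, so R = e^0.04 = 1.0408
Risk-neutral probability p = (e^0.04 − 0.8607)/(1.1618 − 0.8607) = 0.1801/0.3011 = 0.5981
Terminal stock prices: S_uu = 162, S_ud = 120, S_dd = 88.9
Terminal payoffs (K − S): max(-12.98, 0) = 0, max(29, 0) = 29, max(60.1, 0) = 60.1
Node u (S = 139.4): V_u = e^(−0.04)·[0.5981·0.0000 + 0.4019·29.0000] = 11.1982
Node d (S = 103.3): V_d = e^(−0.04)·[0.5981·29.0000 + 0.4019·60.1018] = 39.8727
Node 0 (S = 120): V_0 = e^(−0.04)·[0.5981·11.1982 + 0.4019·39.8727] = 21.8316

$21.83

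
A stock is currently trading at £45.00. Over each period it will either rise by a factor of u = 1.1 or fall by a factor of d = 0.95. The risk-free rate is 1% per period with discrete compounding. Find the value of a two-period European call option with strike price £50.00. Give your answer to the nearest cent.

£0.70

Risk-neutral probability p = (1 + 0.01 − 0.95)/(1.1 − 0.95) = 0.0600/0.1500 = 0.4000
Terminal stock prices: S_uu = 54.45, S_ud = 47.03, S_dd = 40.61
Terminal payoffs (S − K): max(4.45, 0) = 4.45, max(-2.975, 0) = 0, max(-9.388, 0) = 0
Node u (S = 49.5): V_u = 1/1.01·[0.4000·4.4500 + 0.6000·0.0000] = 1.7624
Node d (S = 42.75): V_d = 1/1.01·[0.4000·0.0000 + 0.6000·0.0000] = 0.0000
Node 0 (S = 45): V_0 = 1/1.01·[0.4000·1.7624 + 0.6000·0.0000] = 0.6980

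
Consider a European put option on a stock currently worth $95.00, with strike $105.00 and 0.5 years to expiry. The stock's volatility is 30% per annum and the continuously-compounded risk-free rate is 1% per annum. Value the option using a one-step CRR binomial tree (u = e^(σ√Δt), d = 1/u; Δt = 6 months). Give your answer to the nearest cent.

$15.16

CRR parameters: u = e^(σ√Δt) = e^(0.3·√0.5) = 1.2363, d = 1/u = 0.8089
Per-period rate: rΔt = 0.01·0.5 = 0.005, so R = e^0.005 = 1.0050
Risk-neutral probability p = (e^0.005 − 0.8089)/(1.2363 − 0.8089) = 0.1962/0.4275 = 0.4589
Terminal stock prices: S_u = 117.4, S_d = 76.84
Terminal payoffs (K − S): max(-12.45, 0) = 0, max(28.16, 0) = 28.16
Node 0 (S = 95): V_0 = e^(−0.005)·[0.4589·0.0000 + 0.5411·28.1585] = 15.1608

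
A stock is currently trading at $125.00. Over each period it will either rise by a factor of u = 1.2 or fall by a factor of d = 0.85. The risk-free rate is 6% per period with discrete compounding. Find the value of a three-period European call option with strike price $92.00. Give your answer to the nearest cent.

Risk-neutral probability p = (1 + 0.06 − 0.85)/(1.2 − 0.85) = 0.2100/0.3500 = 0.6000
Terminal stock prices: S_uuu = 216, S_uud = 153, S_udd = 108.4, S_ddd = 76.77
Terminal payoffs (S − K): max(124, 0) = 124, max(61, 0) = 61, max(16.37, 0) = 16.37, max(-15.23, 0) = 0
Node uu (S = 180): V_uu = 1/1.06·[0.6000·124.0000 + 0.4000·61.0000] = 93.2075
Node ud (S = 127.5): V_ud = 1/1.06·[0.6000·61.0000 + 0.4000·16.3750] = 40.7075
Node dd (S = 90.31): V_dd = 1/1.06·[0.6000·16.3750 + 0.4000·0.0000] = 9.2689
Node u (S = 150): V_u = 1/1.06·[0.6000·93.2075 + 0.4000·40.7075] = 68.1203
Node d (S = 106.2): V_d = 1/1.06·[0.6000·40.7075 + 0.4000·9.2689] = 26.5397
Node 0 (S = 125): V_0 = 1/1.06·[0.6000·68.1203 + 0.4000·26.5397] = 48.5737

$48.57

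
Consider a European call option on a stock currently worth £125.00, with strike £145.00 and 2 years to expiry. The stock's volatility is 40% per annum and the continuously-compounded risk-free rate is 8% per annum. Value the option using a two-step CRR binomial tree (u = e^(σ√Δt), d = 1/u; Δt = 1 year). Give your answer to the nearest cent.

CRR parameters: u = e^(σ√Δt) = e^(0.4·√1) = 1.4918, d = 1/u = 0.6703
Per-period rate: rΔt = 0.08·1 = 0.08, so R = e^0.08 = 1.0833
Risk-neutral probability p = (e^0.08 − 0.6703)/(1.4918 − 0.6703) = 0.4130/0.8215 = 0.5027
Terminal stock prices: S_uu = 278.2, S_ud = 125, S_dd = 56.17
Terminal payoffs (S − K): max(133.2, 0) = 133.2, max(-20, 0) = 0, max(-88.83, 0) = 0
Node u (S = 186.5): V_u = e^(−0.08)·[0.5027·133.1926 + 0.4973·0.0000] = 61.8076
Node d (S = 83.79): V_d = e^(−0.08)·[0.5027·0.0000 + 0.4973·0.0000] = 0.0000
Node 0 (S = 125): V_0 = e^(−0.08)·[0.5027·61.8076 + 0.4973·0.0000] = 28.6816

£28.68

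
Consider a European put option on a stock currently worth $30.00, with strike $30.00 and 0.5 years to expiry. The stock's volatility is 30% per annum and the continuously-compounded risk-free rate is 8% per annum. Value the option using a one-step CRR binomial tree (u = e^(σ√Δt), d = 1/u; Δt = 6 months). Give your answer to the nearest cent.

CRR parameters: u = e^(σ√Δt) = e^(0.3·√0.5) = 1.2363, d = 1/u = 0.8089
Per-period rate: rΔt = 0.08·0.5 = 0.04, so R = e^0.04 = 1.0408
Risk-neutral probability p = (e^0.04 − 0.8089)/(1.2363 − 0.8089) = 0.2320/0.4275 = 0.5426
Terminal stock prices: S_u = 37.09, S_d = 24.27
Terminal payoffs (K − S): max(-7.089, 0) = 0, max(5.734, 0) = 5.734
Node 0 (S = 30): V_0 = e^(−0.04)·[0.5426·0.0000 + 0.4574·5.7343] = 2.5198

$2.52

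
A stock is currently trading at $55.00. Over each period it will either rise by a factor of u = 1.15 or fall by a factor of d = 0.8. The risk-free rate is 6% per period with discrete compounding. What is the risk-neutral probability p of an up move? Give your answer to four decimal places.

Risk-neutral probability p = (1 + 0.06 − 0.8)/(1.15 − 0.8) = 0.2600/0.3500 = 0.7429

p = 0.7429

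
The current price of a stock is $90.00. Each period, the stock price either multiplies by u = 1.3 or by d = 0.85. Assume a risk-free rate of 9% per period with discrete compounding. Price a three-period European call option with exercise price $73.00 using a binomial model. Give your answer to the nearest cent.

$35.02

Risk-neutral probability p = (1 + 0.09 − 0.85)/(1.3 − 0.85) = 0.2400/0.4500 = 0.5333
Terminal stock prices: S_uuu = 197.7, S_uud = 129.3, S_udd = 84.53, S_ddd = 55.27
Terminal payoffs (S − K): max(124.7, 0) = 124.7, max(56.29, 0) = 56.29, max(11.53, 0) = 11.53, max(-17.73, 0) = 0
Node uu (S = 152.1): V_uu = 1/1.09·[0.5333·124.7300 + 0.4667·56.2850] = 85.1275
Node ud (S = 99.45): V_ud = 1/1.09·[0.5333·56.2850 + 0.4667·11.5325] = 32.4775
Node dd (S = 65.02): V_dd = 1/1.09·[0.5333·11.5325 + 0.4667·0.0000] = 5.6428
Node u (S = 117): V_u = 1/1.09·[0.5333·85.1275 + 0.4667·32.4775] = 55.5574
Node d (S = 76.5): V_d = 1/1.09·[0.5333·32.4775 + 0.4667·5.6428] = 18.3070
Node 0 (S = 90): V_0 = 1/1.09·[0.5333·55.5574 + 0.4667·18.3070] = 35.0219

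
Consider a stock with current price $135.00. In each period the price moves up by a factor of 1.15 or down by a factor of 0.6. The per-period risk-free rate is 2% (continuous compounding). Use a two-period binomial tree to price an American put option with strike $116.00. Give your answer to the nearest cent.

$12.05

Risk-neutral probability p = (e^0.02 − 0.6)/(1.15 − 0.6) = 0.4202/0.5500 = 0.7640
Terminal stock prices: S_uu = 178.5, S_ud = 93.15, S_dd = 48.6
Terminal payoffs (K − S): max(-62.54, 0) = 0, max(22.85, 0) = 22.85, max(67.4, 0) = 67.4
Node u (S = 155.2): continuation = e^(−0.02)·[0.7640·0.0000 + 0.2360·22.8500] = 5.2858; exercise value = 0.0000 ≤ continuation, so V_u = 5.2858
Node d (S = 81): continuation = e^(−0.02)·[0.7640·22.8500 + 0.2360·67.4000] = 32.7030; exercise value = 35.0000 > continuation, so V_d = 35.0000 (exercise)
Node 0 (S = 135): continuation = e^(−0.02)·[0.7640·5.2858 + 0.2360·35.0000] = 12.0547; exercise value = 0.0000 ≤ continuation, so V_0 = 12.0547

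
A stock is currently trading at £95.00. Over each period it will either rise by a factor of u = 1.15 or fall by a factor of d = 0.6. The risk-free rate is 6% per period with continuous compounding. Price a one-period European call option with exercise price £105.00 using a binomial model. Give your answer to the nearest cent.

Risk-neutral probability p = (e^0.06 − 0.6)/(1.15 − 0.6) = 0.4618/0.5500 = 0.8397
Terminal stock prices: S_u = 109.2, S_d = 57
Terminal payoffs (S − K): max(4.25, 0) = 4.25, max(-48, 0) = 0
Node 0 (S = 95): V_0 = e^(−0.06)·[0.8397·4.2500 + 0.1603·0.0000] = 3.3609

£3.36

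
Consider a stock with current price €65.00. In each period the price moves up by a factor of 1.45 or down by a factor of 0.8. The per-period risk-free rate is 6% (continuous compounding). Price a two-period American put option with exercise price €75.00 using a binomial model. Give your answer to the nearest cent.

Risk-neutral probability p = (e^0.06 − 0.8)/(1.45 − 0.8) = 0.2618/0.6500 = 0.4028
Terminal stock prices: S_uu = 136.7, S_ud = 75.4, S_dd = 41.6
Terminal payoffs (K − S): max(-61.66, 0) = 0, max(-0.4, 0) = 0, max(33.4, 0) = 33.4
Node u (S = 94.25): continuation = e^(−0.06)·[0.4028·0.0000 + 0.5972·0.0000] = 0.0000; exercise value = 0.0000 ≤ continuation, so V_u = 0.0000
Node d (S = 52): continuation = e^(−0.06)·[0.4028·0.0000 + 0.5972·33.4000] = 18.7841; exercise value = 23.0000 > continuation, so V_d = 23.0000 (exercise)
Node 0 (S = 65): continuation = e^(−0.06)·[0.4028·0.0000 + 0.5972·23.0000] = 12.9351; exercise value = 10.0000 ≤ continuation, so V_0 = 12.9351

€12.94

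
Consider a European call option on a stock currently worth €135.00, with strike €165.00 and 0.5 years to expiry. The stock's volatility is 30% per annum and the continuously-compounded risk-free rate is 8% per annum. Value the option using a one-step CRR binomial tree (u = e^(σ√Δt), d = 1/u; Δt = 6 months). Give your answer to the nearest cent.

CRR parameters: u = e^(σ√Δt) = e^(0.3·√0.5) = 1.2363, d = 1/u = 0.8089
Per-period rate: rΔt = 0.08·0.5 = 0.04, so R = e^0.04 = 1.0408
Risk-neutral probability p = (e^0.04 − 0.8089)/(1.2363 − 0.8089) = 0.2320/0.4275 = 0.5426
Terminal stock prices: S_u = 166.9, S_d = 109.2
Terminal payoffs (S − K): max(1.902, 0) = 1.902, max(-55.8, 0) = 0
Node 0 (S = 135): V_0 = e^(−0.04)·[0.5426·1.9020 + 0.4574·0.0000] = 0.9916

€0.99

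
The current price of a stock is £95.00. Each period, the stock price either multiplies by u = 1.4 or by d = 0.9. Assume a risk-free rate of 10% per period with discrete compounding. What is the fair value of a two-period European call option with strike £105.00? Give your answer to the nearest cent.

Risk-neutral probability p = (1 + 0.1 − 0.9)/(1.4 − 0.9) = 0.2000/0.5000 = 0.4000
Terminal stock prices: S_uu = 186.2, S_ud = 119.7, S_dd = 76.95
Terminal payoffs (S − K): max(81.2, 0) = 81.2, max(14.7, 0) = 14.7, max(-28.05, 0) = 0
Node u (S = 133): V_u = 1/1.1·[0.4000·81.2000 + 0.6000·14.7000] = 37.5455
Node d (S = 85.5): V_d = 1/1.1·[0.4000·14.7000 + 0.6000·0.0000] = 5.3455
Node 0 (S = 95): V_0 = 1/1.1·[0.4000·37.5455 + 0.6000·5.3455] = 16.5686

£16.57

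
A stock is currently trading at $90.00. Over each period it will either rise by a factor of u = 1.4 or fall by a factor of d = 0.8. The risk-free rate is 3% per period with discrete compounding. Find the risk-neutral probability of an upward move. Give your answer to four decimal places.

p = 0.3833

Risk-neutral probability p = (1 + 0.03 − 0.8)/(1.4 − 0.8) = 0.2300/0.6000 = 0.3833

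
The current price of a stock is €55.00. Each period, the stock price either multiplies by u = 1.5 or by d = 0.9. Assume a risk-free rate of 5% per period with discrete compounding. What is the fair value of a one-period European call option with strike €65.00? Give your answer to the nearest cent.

€4.17

Risk-neutral probability p = (1 + 0.05 − 0.9)/(1.5 − 0.9) = 0.1500/0.6000 = 0.2500
Terminal stock prices: S_u = 82.5, S_d = 49.5
Terminal payoffs (S − K): max(17.5, 0) = 17.5, max(-15.5, 0) = 0
Node 0 (S = 55): V_0 = 1/1.05·[0.2500·17.5000 + 0.7500·0.0000] = 4.1667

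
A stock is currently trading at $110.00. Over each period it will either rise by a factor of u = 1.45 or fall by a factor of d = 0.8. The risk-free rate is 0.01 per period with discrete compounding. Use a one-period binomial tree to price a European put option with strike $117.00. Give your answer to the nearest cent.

$19.44

Risk-neutral probability p = (1 + 0.01 − 0.8)/(1.45 − 0.8) = 0.2100/0.6500 = 0.3231
Terminal stock prices: S_u = 159.5, S_d = 88
Terminal payoffs (K − S): max(-42.5, 0) = 0, max(29, 0) = 29
Node 0 (S = 110): V_0 = 1/1.01·[0.3231·0.0000 + 0.6769·29.0000] = 19.4364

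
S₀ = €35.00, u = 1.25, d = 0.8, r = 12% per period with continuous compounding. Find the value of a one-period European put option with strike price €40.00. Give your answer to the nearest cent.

€2.90

Risk-neutral probability p = (e^0.12 − 0.8)/(1.25 − 0.8) = 0.3275/0.4500 = 0.7278
Terminal stock prices: S_u = 43.75, S_d = 28
Terminal payoffs (K − S): max(-3.75, 0) = 0, max(12, 0) = 12
Node 0 (S = 35): V_0 = e^(−0.12)·[0.7278·0.0000 + 0.2722·12.0000] = 2.8973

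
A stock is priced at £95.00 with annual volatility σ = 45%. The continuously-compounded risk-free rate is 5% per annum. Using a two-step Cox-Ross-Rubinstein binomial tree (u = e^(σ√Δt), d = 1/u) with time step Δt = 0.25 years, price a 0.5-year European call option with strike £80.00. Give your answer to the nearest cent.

£22.26

CRR parameters: u = e^(σ√Δt) = e^(0.45·√0.25) = 1.2523, d = 1/u = 0.7985
Per-period rate: rΔt = 0.05·0.25 = 0.0125, so R = e^0.0125 = 1.0126
Risk-neutral probability p = (e^0.0125 − 0.7985)/(1.2523 − 0.7985) = 0.2141/0.4538 = 0.4717
Terminal stock prices: S_uu = 149, S_ud = 95, S_dd = 60.57
Terminal payoffs (S − K): max(68.99, 0) = 68.99, max(15, 0) = 15, max(-19.43, 0) = 0
Node u (S = 119): V_u = e^(−0.0125)·[0.4717·68.9897 + 0.5283·15.0000] = 39.9644
Node d (S = 75.86): V_d = e^(−0.0125)·[0.4717·15.0000 + 0.5283·0.0000] = 6.9877
Node 0 (S = 95): V_0 = e^(−0.0125)·[0.4717·39.9644 + 0.5283·6.9877] = 22.2629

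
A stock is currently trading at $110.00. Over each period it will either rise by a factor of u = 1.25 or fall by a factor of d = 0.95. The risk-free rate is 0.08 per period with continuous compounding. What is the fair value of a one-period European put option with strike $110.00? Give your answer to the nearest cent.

$2.82

Risk-neutral probability p = (e^0.08 − 0.95)/(1.25 − 0.95) = 0.1333/0.3000 = 0.4443
Terminal stock prices: S_u = 137.5, S_d = 104.5
Terminal payoffs (K − S): max(-27.5, 0) = 0, max(5.5, 0) = 5.5
Node 0 (S = 110): V_0 = e^(−0.08)·[0.4443·0.0000 + 0.5557·5.5000] = 2.8214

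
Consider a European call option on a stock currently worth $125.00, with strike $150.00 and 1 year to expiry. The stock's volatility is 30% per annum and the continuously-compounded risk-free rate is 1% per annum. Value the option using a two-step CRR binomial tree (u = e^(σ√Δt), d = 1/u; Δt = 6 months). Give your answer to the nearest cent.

CRR parameters: u = e^(σ√Δt) = e^(0.3·√0.5) = 1.2363, d = 1/u = 0.8089
Per-period rate: rΔt = 0.01·0.5 = 0.005, so R = e^0.005 = 1.0050
Risk-neutral probability p = (e^0.005 − 0.8089)/(1.2363 − 0.8089) = 0.1962/0.4275 = 0.4589
Terminal stock prices: S_uu = 191.1, S_ud = 125, S_dd = 81.78
Terminal payoffs (S − K): max(41.06, 0) = 41.06, max(-25, 0) = 0, max(-68.22, 0) = 0
Node u (S = 154.5): V_u = e^(−0.005)·[0.4589·41.0581 + 0.5411·0.0000] = 18.7473
Node d (S = 101.1): V_d = e^(−0.005)·[0.4589·0.0000 + 0.5411·0.0000] = 0.0000
Node 0 (S = 125): V_0 = e^(−0.005)·[0.4589·18.7473 + 0.5411·0.0000] = 8.5601

$8.56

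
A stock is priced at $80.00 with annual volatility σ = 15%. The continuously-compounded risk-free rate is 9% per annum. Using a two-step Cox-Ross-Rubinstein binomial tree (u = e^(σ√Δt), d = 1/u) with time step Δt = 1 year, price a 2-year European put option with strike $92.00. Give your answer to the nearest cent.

CRR parameters: u = e^(σ√Δt) = e^(0.15·√1) = 1.1618, d = 1/u = 0.8607
Per-period rate: rΔt = 0.09·1 = 0.09, so R = e^0.09 = 1.0942
Risk-neutral probability p = (e^0.09 − 0.8607)/(1.1618 − 0.8607) = 0.2335/0.3011 = 0.7753
Terminal stock prices: S_uu = 108, S_ud = 80, S_dd = 59.27
Terminal payoffs (K − S): max(-15.99, 0) = 0, max(12, 0) = 12, max(32.73, 0) = 32.73
Node u (S = 92.95): V_u = e^(−0.09)·[0.7753·0.0000 + 0.2247·12.0000] = 2.4642
Node d (S = 68.86): V_d = e^(−0.09)·[0.7753·12.0000 + 0.2247·32.7345] = 15.2250
Node 0 (S = 80): V_0 = e^(−0.09)·[0.7753·2.4642 + 0.2247·15.2250] = 4.8726

$4.87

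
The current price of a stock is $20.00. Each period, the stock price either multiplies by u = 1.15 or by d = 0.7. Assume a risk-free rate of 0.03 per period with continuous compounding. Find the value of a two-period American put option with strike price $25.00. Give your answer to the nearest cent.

$5.00

Risk-neutral probability p = (e^0.03 − 0.7)/(1.15 − 0.7) = 0.3305/0.4500 = 0.7343
Terminal stock prices: S_uu = 26.45, S_ud = 16.1, S_dd = 9.8
Terminal payoffs (K − S): max(-1.45, 0) = 0, max(8.9, 0) = 8.9, max(15.2, 0) = 15.2
Node u (S = 23): continuation = e^(−0.03)·[0.7343·0.0000 + 0.2657·8.9000] = 2.2945; exercise value = 2.0000 ≤ continuation, so V_u = 2.2945
Node d (S = 14): continuation = e^(−0.03)·[0.7343·8.9000 + 0.2657·15.2000] = 10.2611; exercise value = 11.0000 > continuation, so V_d = 11.0000 (exercise)
Node 0 (S = 20): continuation = e^(−0.03)·[0.7343·2.2945 + 0.2657·11.0000] = 4.4710; exercise value = 5.0000 > continuation, so V_0 = 5.0000 (exercise)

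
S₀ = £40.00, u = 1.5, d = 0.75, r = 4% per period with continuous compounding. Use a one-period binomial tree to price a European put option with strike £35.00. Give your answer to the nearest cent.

Risk-neutral probability p = (e^0.04 − 0.75)/(1.5 − 0.75) = 0.2908/0.7500 = 0.3877
Terminal stock prices: S_u = 60, S_d = 30
Terminal payoffs (K − S): max(-25, 0) = 0, max(5, 0) = 5
Node 0 (S = 40): V_0 = e^(−0.04)·[0.3877·0.0000 + 0.6123·5.0000] = 2.9412

£2.94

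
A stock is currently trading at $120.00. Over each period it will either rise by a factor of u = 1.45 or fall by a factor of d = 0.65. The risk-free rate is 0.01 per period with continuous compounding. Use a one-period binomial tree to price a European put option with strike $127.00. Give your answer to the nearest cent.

Risk-neutral probability p = (e^0.01 − 0.65)/(1.45 − 0.65) = 0.3601/0.8000 = 0.4501
Terminal stock prices: S_u = 174, S_d = 78
Terminal payoffs (K − S): max(-47, 0) = 0, max(49, 0) = 49
Node 0 (S = 120): V_0 = e^(−0.01)·[0.4501·0.0000 + 0.5499·49.0000] = 26.6788

$26.68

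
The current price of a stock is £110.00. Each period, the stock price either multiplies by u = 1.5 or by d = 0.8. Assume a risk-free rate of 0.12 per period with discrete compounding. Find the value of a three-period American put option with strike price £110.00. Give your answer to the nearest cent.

£11.09

Risk-neutral probability p = (1 + 0.12 − 0.8)/(1.5 − 0.8) = 0.3200/0.7000 = 0.4571
Terminal stock prices: S_uuu = 371.2, S_uud = 198, S_udd = 105.6, S_ddd = 56.32
Terminal payoffs (K − S): max(-261.2, 0) = 0, max(-88, 0) = 0, max(4.4, 0) = 4.4, max(53.68, 0) = 53.68
Node uu (S = 247.5): continuation = 1/1.12·[0.4571·0.0000 + 0.5429·0.0000] = 0.0000; exercise value = 0.0000 ≤ continuation, so V_uu = 0.0000
Node ud (S = 132): continuation = 1/1.12·[0.4571·0.0000 + 0.5429·4.4000] = 2.1327; exercise value = 0.0000 ≤ continuation, so V_ud = 2.1327
Node dd (S = 70.4): continuation = 1/1.12·[0.4571·4.4000 + 0.5429·53.6800] = 27.8143; exercise value = 39.6000 > continuation, so V_dd = 39.6000 (exercise)
Node u (S = 165): continuation = 1/1.12·[0.4571·0.0000 + 0.5429·2.1327] = 1.0337; exercise value = 0.0000 ≤ continuation, so V_u = 1.0337
Node d (S = 88): continuation = 1/1.12·[0.4571·2.1327 + 0.5429·39.6000] = 20.0643; exercise value = 22.0000 > continuation, so V_d = 22.0000 (exercise)
Node 0 (S = 110): continuation = 1/1.12·[0.4571·1.0337 + 0.5429·22.0000] = 11.0852; exercise value = 0.0000 ≤ continuation, so V_0 = 11.0852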